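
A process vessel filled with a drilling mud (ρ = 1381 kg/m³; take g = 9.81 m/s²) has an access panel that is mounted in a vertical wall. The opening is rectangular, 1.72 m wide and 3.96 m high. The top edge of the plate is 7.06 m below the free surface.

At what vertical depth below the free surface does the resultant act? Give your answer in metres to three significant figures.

γ = ρg = 1381 × 9.81 / 1000 = 13.54761 kN/m³.
The centroid lies 3.96/2 = 1.98 m below the top edge, so the centroid depth is h_c = 7.06 + 1.98 = 9.04 m.
A = 1.72 × 3.96 = 6.8112 m².
Resultant F = γ·h_c·A = 13.54761 × 9.04 × 6.8112 = 834.17 kN.
I_c = b·h³/12 = 1.72 × 3.96³/12 = 8.90088 m⁴.
Centre of pressure: y_p = y_c + I_c/(y_c·A) = 9.04 + 8.90088/(9.04 × 6.8112) = 9.04 + 0.144558 = 9.18456 m along the plane.

h_p = 9.18 m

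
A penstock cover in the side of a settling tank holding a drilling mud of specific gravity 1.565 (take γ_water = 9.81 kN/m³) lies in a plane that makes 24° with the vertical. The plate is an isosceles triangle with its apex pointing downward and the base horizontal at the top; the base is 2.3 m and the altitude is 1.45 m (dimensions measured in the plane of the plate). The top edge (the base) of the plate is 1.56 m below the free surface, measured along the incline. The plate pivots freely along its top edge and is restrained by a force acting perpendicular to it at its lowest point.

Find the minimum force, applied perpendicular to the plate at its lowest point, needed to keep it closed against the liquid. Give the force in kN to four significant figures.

P ≈ 17.81 kN

γ = 1.565 × 9.81 = 15.35265 kN/m³.
The plate makes 24° with the vertical, i.e. θ = 90° − 24° = 66° to the horizontal. Measuring y along the incline from the free-surface line, vertical depth h = y·sinθ with sinθ = 0.913545.
With the apex down, the centroid sits h/3 = 1.45/3 = 0.483333 m below the base (the top edge), so y_c = 1.56 + 0.483333 = 2.04333 m and h_c = 2.04333 × 0.913545 = 1.86667 m.
A = ½ × 2.3 × 1.45 = 1.6675 m².
Resultant F = γ·h_c·A = 15.35265 × 1.86667 × 1.6675 = 47.7878 kN.
I_c = b·h³/36 = 2.3 × 1.45³/36 = 0.194773 m⁴.
Centre of pressure: y_p = y_c + I_c/(y_c·A) = 2.04333 + 0.194773/(2.04333 × 1.6675) = 2.04333 + 0.0571642 = 2.10049 m along the plane.
The resultant acts 0.483333 + 0.0571642 = 0.540497 m (along the plate) below the hinge at the top edge, so the moment about the hinge is M = F × 0.540497 = 47.7878 × 0.540497 = 25.8292 kN·m.
A normal force at the bottom, 1.45 m from the hinge, must supply this moment: P = 25.8292/1.45 = 17.8132 kN.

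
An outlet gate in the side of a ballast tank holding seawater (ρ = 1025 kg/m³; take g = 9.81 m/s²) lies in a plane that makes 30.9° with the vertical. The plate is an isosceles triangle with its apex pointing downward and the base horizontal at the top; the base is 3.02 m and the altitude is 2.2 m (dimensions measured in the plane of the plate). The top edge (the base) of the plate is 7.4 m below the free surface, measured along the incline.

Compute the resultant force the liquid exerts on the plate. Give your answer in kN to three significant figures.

F ≈ 233 kN

γ = ρg = 1025 × 9.81 / 1000 = 10.05525 kN/m³.
The plate makes 30.9° with the vertical, i.e. θ = 90° − 30.9° = 59.1° to the horizontal. Measuring y along the incline from the free-surface line, vertical depth h = y·sinθ with sinθ = 0.858065.
With the apex down, the centroid sits h/3 = 2.2/3 = 0.733333 m below the base (the top edge), so y_c = 7.4 + 0.733333 = 8.13333 m and h_c = 8.13333 × 0.858065 = 6.97893 m.
A = ½ × 3.02 × 2.2 = 3.322 m².
Resultant F = γ·h_c·A = 10.05525 × 6.97893 × 3.322 = 233.121 kN.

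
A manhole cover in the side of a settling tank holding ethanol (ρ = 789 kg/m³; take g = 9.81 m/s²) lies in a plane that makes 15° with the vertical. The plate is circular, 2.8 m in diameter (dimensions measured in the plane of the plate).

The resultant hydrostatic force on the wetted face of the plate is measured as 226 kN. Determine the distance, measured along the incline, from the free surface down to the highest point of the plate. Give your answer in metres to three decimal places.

γ = ρg = 789 × 9.81 / 1000 = 7.74009 kN/m³.
A = π(1.4)² = 6.15752 m².
From F = γ·h_c·A, the centroid depth is h_c = 226/(7.74009 × 6.15752) = 4.74195 m.
The plate makes 15° with the vertical, i.e. θ = 90° − 15° = 75° to the horizontal. Measuring y along the incline from the free-surface line, vertical depth h = y·sinθ with sinθ = 0.965926.
Along the incline, y_c = h_c/sinθ = 4.74195/0.965926 = 4.90923 m.
The centroid is at the centre, 1.4 m below the top of the plate, so the highest point sits at y_top = 4.90923 − 1.4 = 3.50923 m along the incline.

y_top ≈ 3.509 m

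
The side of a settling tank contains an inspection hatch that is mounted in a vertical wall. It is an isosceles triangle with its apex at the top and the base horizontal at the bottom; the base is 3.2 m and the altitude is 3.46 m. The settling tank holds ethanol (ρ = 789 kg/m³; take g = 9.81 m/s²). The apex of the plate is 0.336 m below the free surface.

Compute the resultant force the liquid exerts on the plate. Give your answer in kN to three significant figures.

γ = ρg = 789 × 9.81 / 1000 = 7.74009 kN/m³.
With the apex up, the centroid sits 2h/3 = 2 × 3.46/3 = 2.30667 m below the apex, so the centroid depth is h_c = 0.336 + 2.30667 = 2.64267 m.
A = ½ × 3.2 × 3.46 = 5.536 m².
Resultant F = γ·h_c·A = 7.74009 × 2.64267 × 5.536 = 113.236 kN.

F ≈ 113 kN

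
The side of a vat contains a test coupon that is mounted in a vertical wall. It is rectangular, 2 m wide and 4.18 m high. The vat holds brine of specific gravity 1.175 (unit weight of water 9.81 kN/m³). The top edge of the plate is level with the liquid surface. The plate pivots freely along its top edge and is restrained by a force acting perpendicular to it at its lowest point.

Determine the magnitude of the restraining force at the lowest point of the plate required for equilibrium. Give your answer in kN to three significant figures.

γ = 1.175 × 9.81 = 11.52675 kN/m³.
The centroid lies 4.18/2 = 2.09 m below the top edge, so the centroid depth is h_c = 2.09 m.
A = 2 × 4.18 = 8.36 m².
Resultant F = γ·h_c·A = 11.52675 × 2.09 × 8.36 = 201.4 kN.
I_c = b·h³/12 = 2 × 4.18³/12 = 12.1724 m⁴.
Centre of pressure: y_p = y_c + I_c/(y_c·A) = 2.09 + 12.1724/(2.09 × 8.36) = 2.09 + 0.696664 = 2.78666 m along the plane.
The resultant acts 2.09 + 0.696664 = 2.78666 m (along the plate) below the hinge at the top edge, so the moment about the hinge is M = F × 2.78666 = 201.4 × 2.78666 = 561.233 kN·m.
A normal force at the bottom, 4.18 m from the hinge, must supply this moment: P = 561.233/4.18 = 134.266 kN.

P ≈ 134 kN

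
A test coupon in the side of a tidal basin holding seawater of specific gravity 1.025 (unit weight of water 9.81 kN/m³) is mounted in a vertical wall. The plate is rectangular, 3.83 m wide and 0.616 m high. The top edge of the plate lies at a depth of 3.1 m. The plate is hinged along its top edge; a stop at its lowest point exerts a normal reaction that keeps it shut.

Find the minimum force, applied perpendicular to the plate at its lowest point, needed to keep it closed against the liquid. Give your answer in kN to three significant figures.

γ = 1.025 × 9.81 = 10.05525 kN/m³.
The centroid lies 0.616/2 = 0.308 m below the top edge, so the centroid depth is h_c = 3.1 + 0.308 = 3.408 m.
A = 3.83 × 0.616 = 2.35928 m².
Resultant F = γ·h_c·A = 10.05525 × 3.408 × 2.35928 = 80.8485 kN.
I_c = b·h³/12 = 3.83 × 0.616³/12 = 0.0746036 m⁴.
Centre of pressure: y_p = y_c + I_c/(y_c·A) = 3.408 + 0.0746036/(3.408 × 2.35928) = 3.408 + 0.00927856 = 3.41728 m along the plane.
The resultant acts 0.308 + 0.00927856 = 0.317279 m (along the plate) below the hinge at the top edge, so the moment about the hinge is M = F × 0.317279 = 80.8485 × 0.317279 = 25.6515 kN·m.
A normal force at the bottom, 0.616 m from the hinge, must supply this moment: P = 25.6515/0.616 = 41.642 kN.

P ≈ 41.6 kN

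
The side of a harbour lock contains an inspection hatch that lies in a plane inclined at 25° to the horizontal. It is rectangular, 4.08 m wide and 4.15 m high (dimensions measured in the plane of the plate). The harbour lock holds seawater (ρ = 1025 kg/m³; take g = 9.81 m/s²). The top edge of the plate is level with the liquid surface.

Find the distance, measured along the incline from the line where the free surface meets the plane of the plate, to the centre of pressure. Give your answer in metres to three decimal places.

y_p = 2.767 m

γ = ρg = 1025 × 9.81 / 1000 = 10.05525 kN/m³.
Let θ = 25° be the plate's angle to the horizontal; measure y along the incline from where the plane meets the free surface. Vertical depth h = y·sinθ with sinθ = 0.422618.
The centroid lies 4.15/2 = 2.075 m below the top edge, so y_c = 2.075 m and h_c = 2.075 × 0.422618 = 0.876932 m.
A = 4.08 × 4.15 = 16.932 m².
Resultant F = γ·h_c·A = 10.05525 × 0.876932 × 16.932 = 149.302 kN.
I_c = b·h³/12 = 4.08 × 4.15³/12 = 24.3009 m⁴.
Centre of pressure: y_p = y_c + I_c/(y_c·A) = 2.075 + 24.3009/(2.075 × 16.932) = 2.075 + 0.691665 = 2.76667 m along the plane.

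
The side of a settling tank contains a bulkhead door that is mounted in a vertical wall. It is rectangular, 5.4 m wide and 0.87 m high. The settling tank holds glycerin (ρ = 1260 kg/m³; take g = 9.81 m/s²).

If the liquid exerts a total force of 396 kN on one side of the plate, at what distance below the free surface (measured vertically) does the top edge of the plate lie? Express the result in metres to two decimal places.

d_top ≈ 6.38 m

γ = ρg = 1260 × 9.81 / 1000 = 12.3606 kN/m³.
A = 5.4 × 0.87 = 4.698 m².
From F = γ·h_c·A, the centroid depth is h_c = 396/(12.3606 × 4.698) = 6.81934 m.
The centroid lies 0.87/2 = 0.435 m below the top edge, so the top edge sits at h_top = 6.81934 − 0.435 = 6.38434 m below the surface.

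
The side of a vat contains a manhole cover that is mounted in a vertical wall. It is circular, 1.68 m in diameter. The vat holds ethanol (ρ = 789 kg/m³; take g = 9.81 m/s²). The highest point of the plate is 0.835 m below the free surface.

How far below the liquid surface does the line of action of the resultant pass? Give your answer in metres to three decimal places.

h_p = 1.780 m

γ = ρg = 789 × 9.81 / 1000 = 7.74009 kN/m³.
The centroid is at the centre, 0.84 m below the top of the plate, so the centroid depth is h_c = 0.835 + 0.84 = 1.675 m.
A = π(0.84)² = 2.21671 m².
Resultant F = γ·h_c·A = 7.74009 × 1.675 × 2.21671 = 28.7389 kN.
I_c = πr⁴/4 = π × 0.84⁴/4 = 0.391027 m⁴.
Centre of pressure: y_p = y_c + I_c/(y_c·A) = 1.675 + 0.391027/(1.675 × 2.21671) = 1.675 + 0.105313 = 1.78031 m along the plane.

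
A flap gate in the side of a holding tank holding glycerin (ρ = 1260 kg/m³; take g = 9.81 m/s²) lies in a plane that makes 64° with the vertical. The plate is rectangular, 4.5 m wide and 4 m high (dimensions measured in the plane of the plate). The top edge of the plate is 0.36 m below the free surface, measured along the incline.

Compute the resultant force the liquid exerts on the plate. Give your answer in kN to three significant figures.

F ≈ 230 kN

γ = ρg = 1260 × 9.81 / 1000 = 12.3606 kN/m³.
The plate makes 64° with the vertical, i.e. θ = 90° − 64° = 26° to the horizontal. Measuring y along the incline from the free-surface line, vertical depth h = y·sinθ with sinθ = 0.438371.
The centroid lies 4/2 = 2 m below the top edge, so y_c = 0.36 + 2 = 2.36 m and h_c = 2.36 × 0.438371 = 1.03456 m.
A = 4.5 × 4 = 18 m².
Resultant F = γ·h_c·A = 12.3606 × 1.03456 × 18 = 230.18 kN.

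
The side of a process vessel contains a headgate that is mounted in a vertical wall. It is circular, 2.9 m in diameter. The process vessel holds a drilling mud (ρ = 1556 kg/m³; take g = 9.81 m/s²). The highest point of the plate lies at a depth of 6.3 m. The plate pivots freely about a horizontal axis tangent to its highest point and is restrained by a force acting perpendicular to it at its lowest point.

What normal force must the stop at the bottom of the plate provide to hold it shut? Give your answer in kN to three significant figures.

γ = ρg = 1556 × 9.81 / 1000 = 15.26436 kN/m³.
The centroid is at the centre, 1.45 m below the top of the plate, so the centroid depth is h_c = 6.3 + 1.45 = 7.75 m.
A = π(1.45)² = 6.6052 m².
Resultant F = γ·h_c·A = 15.26436 × 7.75 × 6.6052 = 781.387 kN.
I_c = πr⁴/4 = π × 1.45⁴/4 = 3.47186 m⁴.
Centre of pressure: y_p = y_c + I_c/(y_c·A) = 7.75 + 3.47186/(7.75 × 6.6052) = 7.75 + 0.0678226 = 7.81782 m along the plane.
The resultant acts 1.45 + 0.0678226 = 1.51782 m (along the plate) below the hinge at the top edge, so the moment about the hinge is M = F × 1.51782 = 781.387 × 1.51782 = 1186 kN·m.
A normal force at the bottom, 2.9 m from the hinge, must supply this moment: P = 1186/2.9 = 408.966 kN.

P ≈ 409 kN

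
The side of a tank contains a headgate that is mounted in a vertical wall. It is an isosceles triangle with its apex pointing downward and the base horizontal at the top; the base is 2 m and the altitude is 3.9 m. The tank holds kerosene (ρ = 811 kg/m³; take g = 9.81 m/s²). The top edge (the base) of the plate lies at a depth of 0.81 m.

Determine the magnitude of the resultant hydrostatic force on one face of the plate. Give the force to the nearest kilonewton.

F ≈ 65 kN

γ = ρg = 811 × 9.81 / 1000 = 7.95591 kN/m³.
With the apex down, the centroid sits h/3 = 3.9/3 = 1.3 m below the base (the top edge), so the centroid depth is h_c = 0.81 + 1.3 = 2.11 m.
A = ½ × 2 × 3.9 = 3.9 m².
Resultant F = γ·h_c·A = 7.95591 × 2.11 × 3.9 = 65.4692 kN.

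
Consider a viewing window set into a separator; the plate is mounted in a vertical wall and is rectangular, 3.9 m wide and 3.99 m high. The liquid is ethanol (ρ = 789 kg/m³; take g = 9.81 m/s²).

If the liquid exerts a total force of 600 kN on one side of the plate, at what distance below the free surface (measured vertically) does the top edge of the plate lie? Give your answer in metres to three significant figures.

γ = ρg = 789 × 9.81 / 1000 = 7.74009 kN/m³.
A = 3.9 × 3.99 = 15.561 m².
From F = γ·h_c·A, the centroid depth is h_c = 600/(7.74009 × 15.561) = 4.98159 m.
The centroid lies 3.99/2 = 1.995 m below the top edge, so the top edge sits at h_top = 4.98159 − 1.995 = 2.98659 m below the surface.

d_top ≈ 2.99 m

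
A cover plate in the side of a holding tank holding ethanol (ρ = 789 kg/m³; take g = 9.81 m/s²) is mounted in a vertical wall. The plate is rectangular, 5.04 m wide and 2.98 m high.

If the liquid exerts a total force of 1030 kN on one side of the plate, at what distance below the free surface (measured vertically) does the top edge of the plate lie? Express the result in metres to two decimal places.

d_top ≈ 7.37 m

γ = ρg = 789 × 9.81 / 1000 = 7.74009 kN/m³.
A = 5.04 × 2.98 = 15.0192 m².
From F = γ·h_c·A, the centroid depth is h_c = 1030/(7.74009 × 15.0192) = 8.86022 m.
The centroid lies 2.98/2 = 1.49 m below the top edge, so the top edge sits at h_top = 8.86022 − 1.49 = 7.37022 m below the surface.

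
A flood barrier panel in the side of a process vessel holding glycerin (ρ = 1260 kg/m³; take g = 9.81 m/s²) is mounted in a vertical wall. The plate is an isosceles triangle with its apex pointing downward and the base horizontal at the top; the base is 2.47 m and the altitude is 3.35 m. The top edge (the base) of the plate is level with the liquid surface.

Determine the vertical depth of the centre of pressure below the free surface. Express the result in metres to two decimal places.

γ = ρg = 1260 × 9.81 / 1000 = 12.3606 kN/m³.
With the apex down, the centroid sits h/3 = 3.35/3 = 1.11667 m below the base (the top edge), so the centroid depth is h_c = 1.11667 m.
A = ½ × 2.47 × 3.35 = 4.13725 m².
Resultant F = γ·h_c·A = 12.3606 × 1.11667 × 4.13725 = 57.1053 kN.
I_c = b·h³/36 = 2.47 × 3.35³/36 = 2.57946 m⁴.
Centre of pressure: y_p = y_c + I_c/(y_c·A) = 1.11667 + 2.57946/(1.11667 × 4.13725) = 1.11667 + 0.558332 = 1.675 m along the plane.

h_p = 1.68 m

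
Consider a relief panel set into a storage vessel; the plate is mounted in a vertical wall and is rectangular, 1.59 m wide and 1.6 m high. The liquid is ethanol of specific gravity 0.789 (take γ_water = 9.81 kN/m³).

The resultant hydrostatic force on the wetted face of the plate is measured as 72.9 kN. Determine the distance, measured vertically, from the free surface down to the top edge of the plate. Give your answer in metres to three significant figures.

γ = 0.789 × 9.81 = 7.74009 kN/m³.
A = 1.59 × 1.6 = 2.544 m².
From F = γ·h_c·A, the centroid depth is h_c = 72.9/(7.74009 × 2.544) = 3.70224 m.
The centroid lies 1.6/2 = 0.8 m below the top edge, so the top edge sits at h_top = 3.70224 − 0.8 = 2.90224 m below the surface.

d_top ≈ 2.90 m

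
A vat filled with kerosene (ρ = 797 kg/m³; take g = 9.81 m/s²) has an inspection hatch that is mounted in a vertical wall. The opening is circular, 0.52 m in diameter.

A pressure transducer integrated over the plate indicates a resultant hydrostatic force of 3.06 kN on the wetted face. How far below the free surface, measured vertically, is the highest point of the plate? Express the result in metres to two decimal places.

d_top ≈ 1.58 m

γ = ρg = 797 × 9.81 / 1000 = 7.81857 kN/m³.
A = π(0.26)² = 0.212372 m².
From F = γ·h_c·A, the centroid depth is h_c = 3.06/(7.81857 × 0.212372) = 1.84288 m.
The centroid is at the centre, 0.26 m below the top of the plate, so the highest point sits at h_top = 1.84288 − 0.26 = 1.58288 m below the surface.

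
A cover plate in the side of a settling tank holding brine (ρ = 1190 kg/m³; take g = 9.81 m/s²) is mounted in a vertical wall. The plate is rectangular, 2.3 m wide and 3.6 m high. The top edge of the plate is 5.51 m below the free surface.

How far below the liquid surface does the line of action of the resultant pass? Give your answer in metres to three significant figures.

h_p = 7.46 m

γ = ρg = 1190 × 9.81 / 1000 = 11.6739 kN/m³.
The centroid lies 3.6/2 = 1.8 m below the top edge, so the centroid depth is h_c = 5.51 + 1.8 = 7.31 m.
A = 2.3 × 3.6 = 8.28 m².
Resultant F = γ·h_c·A = 11.6739 × 7.31 × 8.28 = 706.584 kN.
I_c = b·h³/12 = 2.3 × 3.6³/12 = 8.9424 m⁴.
Centre of pressure: y_p = y_c + I_c/(y_c·A) = 7.31 + 8.9424/(7.31 × 8.28) = 7.31 + 0.147743 = 7.45774 m along the plane.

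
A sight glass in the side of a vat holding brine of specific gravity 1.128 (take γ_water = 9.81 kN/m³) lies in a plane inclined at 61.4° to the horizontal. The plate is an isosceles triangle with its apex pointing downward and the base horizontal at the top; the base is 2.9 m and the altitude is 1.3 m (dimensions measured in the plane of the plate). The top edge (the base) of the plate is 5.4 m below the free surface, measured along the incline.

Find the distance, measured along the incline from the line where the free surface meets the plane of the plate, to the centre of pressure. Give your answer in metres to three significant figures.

γ = 1.128 × 9.81 = 11.06568 kN/m³.
Let θ = 61.4° be the plate's angle to the horizontal; measure y along the incline from where the plane meets the free surface. Vertical depth h = y·sinθ with sinθ = 0.877983.
With the apex down, the centroid sits h/3 = 1.3/3 = 0.433333 m below the base (the top edge), so y_c = 5.4 + 0.433333 = 5.83333 m and h_c = 5.83333 × 0.877983 = 5.12156 m.
A = ½ × 2.9 × 1.3 = 1.885 m².
Resultant F = γ·h_c·A = 11.06568 × 5.12156 × 1.885 = 106.83 kN.
I_c = b·h³/36 = 2.9 × 1.3³/36 = 0.176981 m⁴.
Centre of pressure: y_p = y_c + I_c/(y_c·A) = 5.83333 + 0.176981/(5.83333 × 1.885) = 5.83333 + 0.0160953 = 5.84943 m along the plane.

y_p = 5.85 m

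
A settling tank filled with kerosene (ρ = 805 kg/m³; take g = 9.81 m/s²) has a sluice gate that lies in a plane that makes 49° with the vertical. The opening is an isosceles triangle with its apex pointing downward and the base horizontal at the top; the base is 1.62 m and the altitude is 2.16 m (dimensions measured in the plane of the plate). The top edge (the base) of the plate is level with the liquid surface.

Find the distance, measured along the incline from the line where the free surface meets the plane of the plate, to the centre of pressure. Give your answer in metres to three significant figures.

γ = ρg = 805 × 9.81 / 1000 = 7.89705 kN/m³.
The plate makes 49° with the vertical, i.e. θ = 90° − 49° = 41° to the horizontal. Measuring y along the incline from the free-surface line, vertical depth h = y·sinθ with sinθ = 0.656059.
With the apex down, the centroid sits h/3 = 2.16/3 = 0.72 m below the base (the top edge), so y_c = 0.72 m and h_c = 0.72 × 0.656059 = 0.472362 m.
A = ½ × 1.62 × 2.16 = 1.7496 m².
Resultant F = γ·h_c·A = 7.89705 × 0.472362 × 1.7496 = 6.52647 kN.
I_c = b·h³/36 = 1.62 × 2.16³/36 = 0.453496 m⁴.
Centre of pressure: y_p = y_c + I_c/(y_c·A) = 0.72 + 0.453496/(0.72 × 1.7496) = 0.72 + 0.36 = 1.08 m along the plane.

y_p = 1.08 m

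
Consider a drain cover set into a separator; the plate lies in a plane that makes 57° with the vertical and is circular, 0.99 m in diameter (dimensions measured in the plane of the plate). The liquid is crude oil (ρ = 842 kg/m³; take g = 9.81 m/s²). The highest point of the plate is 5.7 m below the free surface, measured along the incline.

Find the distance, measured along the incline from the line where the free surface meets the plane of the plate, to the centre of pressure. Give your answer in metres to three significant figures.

y_p = 6.20 m

γ = ρg = 842 × 9.81 / 1000 = 8.26002 kN/m³.
The plate makes 57° with the vertical, i.e. θ = 90° − 57° = 33° to the horizontal. Measuring y along the incline from the free-surface line, vertical depth h = y·sinθ with sinθ = 0.544639.
The centroid is at the centre, 0.495 m below the top of the plate, so y_c = 5.7 + 0.495 = 6.195 m and h_c = 6.195 × 0.544639 = 3.37404 m.
A = π(0.495)² = 0.769769 m².
Resultant F = γ·h_c·A = 8.26002 × 3.37404 × 0.769769 = 21.4532 kN.
I_c = πr⁴/4 = π × 0.495⁴/4 = 0.0471531 m⁴.
Centre of pressure: y_p = y_c + I_c/(y_c·A) = 6.195 + 0.0471531/(6.195 × 0.769769) = 6.195 + 0.009888 = 6.20489 m along the plane.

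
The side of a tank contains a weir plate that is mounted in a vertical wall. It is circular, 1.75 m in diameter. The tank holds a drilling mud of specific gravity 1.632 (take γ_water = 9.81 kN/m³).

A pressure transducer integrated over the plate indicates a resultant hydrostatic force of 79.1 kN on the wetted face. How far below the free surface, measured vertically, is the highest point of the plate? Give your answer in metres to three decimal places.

γ = 1.632 × 9.81 = 16.00992 kN/m³.
A = π(0.875)² = 2.40528 m².
From F = γ·h_c·A, the centroid depth is h_c = 79.1/(16.00992 × 2.40528) = 2.0541 m.
The centroid is at the centre, 0.875 m below the top of the plate, so the highest point sits at h_top = 2.0541 − 0.875 = 1.1791 m below the surface.

d_top ≈ 1.179 m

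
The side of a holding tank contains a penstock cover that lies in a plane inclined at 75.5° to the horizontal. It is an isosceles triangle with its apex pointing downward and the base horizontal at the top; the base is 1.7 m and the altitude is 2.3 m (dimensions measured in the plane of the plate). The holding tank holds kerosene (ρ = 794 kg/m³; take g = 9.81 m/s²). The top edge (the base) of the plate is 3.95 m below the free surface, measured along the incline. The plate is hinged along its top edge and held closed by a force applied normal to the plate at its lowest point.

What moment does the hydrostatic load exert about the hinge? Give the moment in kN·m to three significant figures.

γ = ρg = 794 × 9.81 / 1000 = 7.78914 kN/m³.
Let θ = 75.5° be the plate's angle to the horizontal; measure y along the incline from where the plane meets the free surface. Vertical depth h = y·sinθ with sinθ = 0.968148.
With the apex down, the centroid sits h/3 = 2.3/3 = 0.766667 m below the base (the top edge), so y_c = 3.95 + 0.766667 = 4.71667 m and h_c = 4.71667 × 0.968148 = 4.56643 m.
A = ½ × 1.7 × 2.3 = 1.955 m².
Resultant F = γ·h_c·A = 7.78914 × 4.56643 × 1.955 = 69.5365 kN.
I_c = b·h³/36 = 1.7 × 2.3³/36 = 0.574553 m⁴.
Centre of pressure: y_p = y_c + I_c/(y_c·A) = 4.71667 + 0.574553/(4.71667 × 1.955) = 4.71667 + 0.0623086 = 4.77898 m along the plane.
The resultant acts 0.766667 + 0.0623086 = 0.828976 m (along the plate) below the hinge at the top edge, so the moment about the hinge is M = F × 0.828976 = 69.5365 × 0.828976 = 57.6441 kN·m.

M ≈ 57.6 kN·m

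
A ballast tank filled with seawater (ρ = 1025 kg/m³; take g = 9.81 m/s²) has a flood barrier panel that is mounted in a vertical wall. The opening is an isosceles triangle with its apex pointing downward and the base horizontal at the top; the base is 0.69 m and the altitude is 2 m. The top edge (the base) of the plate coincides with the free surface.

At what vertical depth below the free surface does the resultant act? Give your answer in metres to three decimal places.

h_p = 1.000 m

γ = ρg = 1025 × 9.81 / 1000 = 10.05525 kN/m³.
With the apex down, the centroid sits h/3 = 2/3 = 0.666667 m below the base (the top edge), so the centroid depth is h_c = 0.666667 m.
A = ½ × 0.69 × 2 = 0.69 m².
Resultant F = γ·h_c·A = 10.05525 × 0.666667 × 0.69 = 4.62542 kN.
I_c = b·h³/36 = 0.69 × 2³/36 = 0.153333 m⁴.
Centre of pressure: y_p = y_c + I_c/(y_c·A) = 0.666667 + 0.153333/(0.666667 × 0.69) = 0.666667 + 0.333332 = 0.999999 m along the plane.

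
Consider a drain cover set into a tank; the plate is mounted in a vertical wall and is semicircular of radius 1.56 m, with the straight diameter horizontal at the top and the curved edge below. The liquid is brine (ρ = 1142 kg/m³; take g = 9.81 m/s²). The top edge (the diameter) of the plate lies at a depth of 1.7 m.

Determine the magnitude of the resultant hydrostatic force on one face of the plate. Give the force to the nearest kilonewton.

F ≈ 101 kN

γ = ρg = 1142 × 9.81 / 1000 = 11.20302 kN/m³.
The centroid of a semicircle lies 4r/(3π) = 0.662085 m from the diameter, here below the top edge, so the centroid depth is h_c = 1.7 + 0.662085 = 2.36208 m.
A = πr²/2 = π × 1.56²/2 = 3.82269 m².
Resultant F = γ·h_c·A = 11.20302 × 2.36208 × 3.82269 = 101.158 kN.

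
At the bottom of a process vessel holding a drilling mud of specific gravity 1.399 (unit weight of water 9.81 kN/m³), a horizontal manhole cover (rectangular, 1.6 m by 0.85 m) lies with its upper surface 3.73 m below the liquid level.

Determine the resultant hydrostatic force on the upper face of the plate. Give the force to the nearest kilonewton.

γ = 1.399 × 9.81 = 13.72419 kN/m³.
The plate is horizontal, so pressure is uniform at p = γ·h = 13.72419 × 3.73 = 51.1912 kN/m².
A = 1.6 × 0.85 = 1.36 m².
F = p·A = 51.1912 × 1.36 = 69.62 kN.

F ≈ 70 kN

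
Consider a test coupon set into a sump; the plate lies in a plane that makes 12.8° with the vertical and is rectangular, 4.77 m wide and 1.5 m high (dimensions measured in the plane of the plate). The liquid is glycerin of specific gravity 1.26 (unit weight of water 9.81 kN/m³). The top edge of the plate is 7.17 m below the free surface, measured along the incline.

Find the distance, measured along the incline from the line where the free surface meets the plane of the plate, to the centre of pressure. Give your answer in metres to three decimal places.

y_p = 7.944 m

γ = 1.26 × 9.81 = 12.3606 kN/m³.
The plate makes 12.8° with the vertical, i.e. θ = 90° − 12.8° = 77.2° to the horizontal. Measuring y along the incline from the free-surface line, vertical depth h = y·sinθ with sinθ = 0.975149.
The centroid lies 1.5/2 = 0.75 m below the top edge, so y_c = 7.17 + 0.75 = 7.92 m and h_c = 7.92 × 0.975149 = 7.72318 m.
A = 4.77 × 1.5 = 7.155 m².
Resultant F = γ·h_c·A = 12.3606 × 7.72318 × 7.155 = 683.039 kN.
I_c = b·h³/12 = 4.77 × 1.5³/12 = 1.34156 m⁴.
Centre of pressure: y_p = y_c + I_c/(y_c·A) = 7.92 + 1.34156/(7.92 × 7.155) = 7.92 + 0.0236742 = 7.94367 m along the plane.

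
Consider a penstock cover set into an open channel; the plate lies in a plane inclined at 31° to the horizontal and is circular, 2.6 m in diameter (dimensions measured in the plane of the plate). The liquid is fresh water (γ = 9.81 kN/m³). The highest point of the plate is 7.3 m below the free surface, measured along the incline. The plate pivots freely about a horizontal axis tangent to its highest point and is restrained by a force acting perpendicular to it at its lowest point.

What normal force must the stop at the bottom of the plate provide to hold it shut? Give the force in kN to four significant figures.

P ≈ 119.7 kN

γ = 9.81 kN/m³.
Let θ = 31° be the plate's angle to the horizontal; measure y along the incline from where the plane meets the free surface. Vertical depth h = y·sinθ with sinθ = 0.515038.
The centroid is at the centre, 1.3 m below the top of the plate, so y_c = 7.3 + 1.3 = 8.6 m and h_c = 8.6 × 0.515038 = 4.42933 m.
A = π(1.3)² = 5.30929 m².
Resultant F = γ·h_c·A = 9.81 × 4.42933 × 5.30929 = 230.698 kN.
I_c = πr⁴/4 = π × 1.3⁴/4 = 2.24318 m⁴.
Centre of pressure: y_p = y_c + I_c/(y_c·A) = 8.6 + 2.24318/(8.6 × 5.30929) = 8.6 + 0.049128 = 8.64913 m along the plane.
The resultant acts 1.3 + 0.049128 = 1.34913 m (along the plate) below the hinge at the top edge, so the moment about the hinge is M = F × 1.34913 = 230.698 × 1.34913 = 311.242 kN·m.
A normal force at the bottom, 2.6 m from the hinge, must supply this moment: P = 311.242/2.6 = 119.708 kN.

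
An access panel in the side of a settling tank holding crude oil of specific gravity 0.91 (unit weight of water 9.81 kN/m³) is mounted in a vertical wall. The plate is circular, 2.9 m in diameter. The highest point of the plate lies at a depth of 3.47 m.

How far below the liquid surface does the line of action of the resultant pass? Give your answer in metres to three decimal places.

γ = 0.91 × 9.81 = 8.9271 kN/m³.
The centroid is at the centre, 1.45 m below the top of the plate, so the centroid depth is h_c = 3.47 + 1.45 = 4.92 m.
A = π(1.45)² = 6.6052 m².
Resultant F = γ·h_c·A = 8.9271 × 4.92 × 6.6052 = 290.109 kN.
I_c = πr⁴/4 = π × 1.45⁴/4 = 3.47186 m⁴.
Centre of pressure: y_p = y_c + I_c/(y_c·A) = 4.92 + 3.47186/(4.92 × 6.6052) = 4.92 + 0.106834 = 5.02683 m along the plane.

h_p = 5.027 m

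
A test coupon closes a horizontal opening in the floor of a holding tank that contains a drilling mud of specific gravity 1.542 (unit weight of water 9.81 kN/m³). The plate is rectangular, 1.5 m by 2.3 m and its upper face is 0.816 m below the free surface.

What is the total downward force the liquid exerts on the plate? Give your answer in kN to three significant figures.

F ≈ 42.6 kN

γ = 1.542 × 9.81 = 15.12702 kN/m³.
The plate is horizontal, so pressure is uniform at p = γ·h = 15.12702 × 0.816 = 12.3436 kN/m².
A = 1.5 × 2.3 = 3.45 m².
F = p·A = 12.3436 × 3.45 = 42.5854 kN.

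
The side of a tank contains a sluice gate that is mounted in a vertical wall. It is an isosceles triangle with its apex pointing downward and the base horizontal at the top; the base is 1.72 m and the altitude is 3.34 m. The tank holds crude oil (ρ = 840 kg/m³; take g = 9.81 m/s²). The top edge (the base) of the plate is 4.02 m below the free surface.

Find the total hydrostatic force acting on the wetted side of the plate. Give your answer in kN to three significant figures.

γ = ρg = 840 × 9.81 / 1000 = 8.2404 kN/m³.
With the apex down, the centroid sits h/3 = 3.34/3 = 1.11333 m below the base (the top edge), so the centroid depth is h_c = 4.02 + 1.11333 = 5.13333 m.
A = ½ × 1.72 × 3.34 = 2.8724 m².
Resultant F = γ·h_c·A = 8.2404 × 5.13333 × 2.8724 = 121.505 kN.

F ≈ 122 kN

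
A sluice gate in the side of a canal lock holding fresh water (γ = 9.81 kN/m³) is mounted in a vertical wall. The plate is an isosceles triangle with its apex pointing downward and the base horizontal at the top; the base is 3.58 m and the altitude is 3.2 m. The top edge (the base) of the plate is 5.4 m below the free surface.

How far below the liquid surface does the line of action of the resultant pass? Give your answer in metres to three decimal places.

γ = 9.81 kN/m³.
With the apex down, the centroid sits h/3 = 3.2/3 = 1.06667 m below the base (the top edge), so the centroid depth is h_c = 5.4 + 1.06667 = 6.46667 m.
A = ½ × 3.58 × 3.2 = 5.728 m².
Resultant F = γ·h_c·A = 9.81 × 6.46667 × 5.728 = 363.373 kN.
I_c = b·h³/36 = 3.58 × 3.2³/36 = 3.2586 m⁴.
Centre of pressure: y_p = y_c + I_c/(y_c·A) = 6.46667 + 3.2586/(6.46667 × 5.728) = 6.46667 + 0.0879726 = 6.55464 m along the plane.

h_p = 6.555 m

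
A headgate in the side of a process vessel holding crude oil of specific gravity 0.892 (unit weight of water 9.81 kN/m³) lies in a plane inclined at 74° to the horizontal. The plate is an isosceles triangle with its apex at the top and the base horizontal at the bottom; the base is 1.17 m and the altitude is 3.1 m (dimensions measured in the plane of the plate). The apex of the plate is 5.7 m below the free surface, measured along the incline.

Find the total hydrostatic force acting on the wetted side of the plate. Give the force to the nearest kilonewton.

F ≈ 118 kN

γ = 0.892 × 9.81 = 8.75052 kN/m³.
Let θ = 74° be the plate's angle to the horizontal; measure y along the incline from where the plane meets the free surface. Vertical depth h = y·sinθ with sinθ = 0.961262.
With the apex up, the centroid sits 2h/3 = 2 × 3.1/3 = 2.06667 m below the apex, so y_c = 5.7 + 2.06667 = 7.76667 m and h_c = 7.76667 × 0.961262 = 7.4658 m.
A = ½ × 1.17 × 3.1 = 1.8135 m².
Resultant F = γ·h_c·A = 8.75052 × 7.4658 × 1.8135 = 118.475 kN.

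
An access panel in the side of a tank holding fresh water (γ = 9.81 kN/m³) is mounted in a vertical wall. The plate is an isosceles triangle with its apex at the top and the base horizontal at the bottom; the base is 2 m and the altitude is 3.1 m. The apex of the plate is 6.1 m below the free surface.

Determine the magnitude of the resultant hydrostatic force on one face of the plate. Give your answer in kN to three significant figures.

γ = 9.81 kN/m³.
With the apex up, the centroid sits 2h/3 = 2 × 3.1/3 = 2.06667 m below the apex, so the centroid depth is h_c = 6.1 + 2.06667 = 8.16667 m.
A = ½ × 2 × 3.1 = 3.1 m².
Resultant F = γ·h_c·A = 9.81 × 8.16667 × 3.1 = 248.357 kN.

F ≈ 248 kN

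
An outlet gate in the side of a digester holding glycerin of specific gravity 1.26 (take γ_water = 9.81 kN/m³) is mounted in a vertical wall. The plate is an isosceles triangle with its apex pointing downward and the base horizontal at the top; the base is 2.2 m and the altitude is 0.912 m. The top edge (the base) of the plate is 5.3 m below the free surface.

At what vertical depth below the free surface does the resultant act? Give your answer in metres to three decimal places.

h_p = 5.612 m

γ = 1.26 × 9.81 = 12.3606 kN/m³.
With the apex down, the centroid sits h/3 = 0.912/3 = 0.304 m below the base (the top edge), so the centroid depth is h_c = 5.3 + 0.304 = 5.604 m.
A = ½ × 2.2 × 0.912 = 1.0032 m².
Resultant F = γ·h_c·A = 12.3606 × 5.604 × 1.0032 = 69.4905 kN.
I_c = b·h³/36 = 2.2 × 0.912³/36 = 0.0463559 m⁴.
Centre of pressure: y_p = y_c + I_c/(y_c·A) = 5.604 + 0.0463559/(5.604 × 1.0032) = 5.604 + 0.00824555 = 5.61225 m along the plane.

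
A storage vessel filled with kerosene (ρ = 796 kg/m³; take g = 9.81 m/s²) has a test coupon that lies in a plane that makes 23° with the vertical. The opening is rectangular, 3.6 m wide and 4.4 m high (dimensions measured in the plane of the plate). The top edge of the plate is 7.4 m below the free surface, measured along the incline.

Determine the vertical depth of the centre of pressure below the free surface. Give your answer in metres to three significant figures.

h_p = 8.99 m

γ = ρg = 796 × 9.81 / 1000 = 7.80876 kN/m³.
The plate makes 23° with the vertical, i.e. θ = 90° − 23° = 67° to the horizontal. Measuring y along the incline from the free-surface line, vertical depth h = y·sinθ with sinθ = 0.920505.
The centroid lies 4.4/2 = 2.2 m below the top edge, so y_c = 7.4 + 2.2 = 9.6 m and h_c = 9.6 × 0.920505 = 8.83685 m.
A = 3.6 × 4.4 = 15.84 m².
Resultant F = γ·h_c·A = 7.80876 × 8.83685 × 15.84 = 1093.04 kN.
I_c = b·h³/12 = 3.6 × 4.4³/12 = 25.5552 m⁴.
Centre of pressure: y_p = y_c + I_c/(y_c·A) = 9.6 + 25.5552/(9.6 × 15.84) = 9.6 + 0.168056 = 9.76806 m along the plane.
Vertically, h_p = y_p·sinθ = 9.76806 × 0.920505 = 8.99155 m.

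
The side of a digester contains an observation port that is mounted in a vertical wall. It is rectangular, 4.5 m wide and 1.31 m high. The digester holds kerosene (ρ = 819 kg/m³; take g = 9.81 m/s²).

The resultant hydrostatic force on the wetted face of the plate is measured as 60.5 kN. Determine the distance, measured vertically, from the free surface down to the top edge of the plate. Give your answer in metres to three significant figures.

γ = ρg = 819 × 9.81 / 1000 = 8.03439 kN/m³.
A = 4.5 × 1.31 = 5.895 m².
From F = γ·h_c·A, the centroid depth is h_c = 60.5/(8.03439 × 5.895) = 1.27738 m.
The centroid lies 1.31/2 = 0.655 m below the top edge, so the top edge sits at h_top = 1.27738 − 0.655 = 0.62238 m below the surface.

d_top ≈ 0.622 m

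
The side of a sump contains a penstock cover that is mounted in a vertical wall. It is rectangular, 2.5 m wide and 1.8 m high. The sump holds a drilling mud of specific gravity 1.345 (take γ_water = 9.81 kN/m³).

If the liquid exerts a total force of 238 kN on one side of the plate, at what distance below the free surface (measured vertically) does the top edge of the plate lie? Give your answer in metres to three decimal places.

γ = 1.345 × 9.81 = 13.19445 kN/m³.
A = 2.5 × 1.8 = 4.5 m².
From F = γ·h_c·A, the centroid depth is h_c = 238/(13.19445 × 4.5) = 4.00842 m.
The centroid lies 1.8/2 = 0.9 m below the top edge, so the top edge sits at h_top = 4.00842 − 0.9 = 3.10842 m below the surface.

d_top ≈ 3.108 m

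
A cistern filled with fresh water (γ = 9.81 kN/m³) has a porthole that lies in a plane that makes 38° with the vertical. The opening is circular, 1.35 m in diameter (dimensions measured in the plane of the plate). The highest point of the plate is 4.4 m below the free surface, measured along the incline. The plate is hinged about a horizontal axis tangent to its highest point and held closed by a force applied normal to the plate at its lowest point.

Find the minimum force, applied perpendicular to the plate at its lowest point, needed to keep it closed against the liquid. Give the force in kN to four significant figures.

γ = 9.81 kN/m³.
The plate makes 38° with the vertical, i.e. θ = 90° − 38° = 52° to the horizontal. Measuring y along the incline from the free-surface line, vertical depth h = y·sinθ with sinθ = 0.788011.
The centroid is at the centre, 0.675 m below the top of the plate, so y_c = 4.4 + 0.675 = 5.075 m and h_c = 5.075 × 0.788011 = 3.99916 m.
A = π(0.675)² = 1.43139 m².
Resultant F = γ·h_c·A = 9.81 × 3.99916 × 1.43139 = 56.1559 kN.
I_c = πr⁴/4 = π × 0.675⁴/4 = 0.163044 m⁴.
Centre of pressure: y_p = y_c + I_c/(y_c·A) = 5.075 + 0.163044/(5.075 × 1.43139) = 5.075 + 0.0224445 = 5.09744 m along the plane.
The resultant acts 0.675 + 0.0224445 = 0.697445 m (along the plate) below the hinge at the top edge, so the moment about the hinge is M = F × 0.697445 = 56.1559 × 0.697445 = 39.1657 kN·m.
A normal force at the bottom, 1.35 m from the hinge, must supply this moment: P = 39.1657/1.35 = 29.0116 kN.

P ≈ 29.01 kN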